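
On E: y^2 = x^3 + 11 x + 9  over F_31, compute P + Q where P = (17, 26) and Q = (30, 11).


P != Q, so use the chord formula.
s = (y2 - y1) / (x2 - x1) = (16) / (13) mod 31 = 6
x3 = s^2 - x1 - x2 mod 31 = 6^2 - 17 - 30 = 20
y3 = s (x1 - x3) - y1 mod 31 = 6 * (17 - 20) - 26 = 18

P + Q = (20, 18)


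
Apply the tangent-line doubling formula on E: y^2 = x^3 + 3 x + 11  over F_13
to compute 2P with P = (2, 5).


Doubling: s = (3 x1^2 + a) / (2 y1)
s = (3*2^2 + 3) / (2*5) mod 13 = 8
x3 = s^2 - 2 x1 mod 13 = 8^2 - 2*2 = 8
y3 = s (x1 - x3) - y1 mod 13 = 8 * (2 - 8) - 5 = 12

2P = (8, 12)


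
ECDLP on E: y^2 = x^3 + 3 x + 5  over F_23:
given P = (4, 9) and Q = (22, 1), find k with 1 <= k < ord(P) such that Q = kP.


Enumerate multiples of P until we hit Q = (22, 1):
  1P = (4, 9)
  2P = (16, 3)
  3P = (9, 5)
  4P = (18, 16)
  5P = (7, 1)
  6P = (14, 10)
  7P = (8, 9)
  8P = (11, 14)
  9P = (1, 3)
  10P = (22, 1)
Match found at i = 10.

k = 10


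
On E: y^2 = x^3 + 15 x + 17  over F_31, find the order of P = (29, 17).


Compute successive multiples of P until we hit O:
  1P = (29, 17)
  2P = (23, 6)
  3P = (28, 21)
  4P = (21, 13)
  5P = (20, 3)
  6P = (7, 0)
  7P = (20, 28)
  8P = (21, 18)
  ... (continuing to 12P)
  12P = O

ord(P) = 12


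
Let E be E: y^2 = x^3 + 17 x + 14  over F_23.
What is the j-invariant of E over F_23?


Delta = -16(4 a^3 + 27 b^2) mod 23 = 15
-1728 * (4 a)^3 = -1728 * (4*17)^3 mod 23 = 3
j = 3 * 15^(-1) mod 23 = 14

j = 14 (mod 23)


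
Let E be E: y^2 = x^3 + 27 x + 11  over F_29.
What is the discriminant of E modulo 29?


4 a^3 + 27 b^2 = 4*27^3 + 27*11^2 = 78732 + 3267 = 81999
Delta = -16 * (81999) = -1311984
Delta mod 29 = 5

Delta = 5 (mod 29)


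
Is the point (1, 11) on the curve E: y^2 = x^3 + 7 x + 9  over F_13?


Check whether y^2 = x^3 + 7 x + 9 (mod 13) for (x, y) = (1, 11).
LHS: y^2 = 11^2 mod 13 = 4
RHS: x^3 + 7 x + 9 = 1^3 + 7*1 + 9 mod 13 = 4
LHS = RHS

Yes, on the curve


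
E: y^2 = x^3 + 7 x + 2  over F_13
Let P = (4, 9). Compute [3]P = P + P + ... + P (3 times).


k = 3 = 11_2 (binary, LSB first: 11)
Double-and-add from P = (4, 9):
  bit 0 = 1: acc = O + (4, 9) = (4, 9)
  bit 1 = 1: acc = (4, 9) + (9, 1) = (1, 7)

3P = (1, 7)


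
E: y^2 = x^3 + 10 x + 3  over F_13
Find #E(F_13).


For each x in F_13, count y with y^2 = x^3 + 10 x + 3 mod 13:
  x = 0: RHS = 3, y in [4, 9]  -> 2 point(s)
  x = 1: RHS = 1, y in [1, 12]  -> 2 point(s)
  x = 4: RHS = 3, y in [4, 9]  -> 2 point(s)
  x = 5: RHS = 9, y in [3, 10]  -> 2 point(s)
  x = 7: RHS = 0, y in [0]  -> 1 point(s)
  x = 8: RHS = 10, y in [6, 7]  -> 2 point(s)
  x = 9: RHS = 3, y in [4, 9]  -> 2 point(s)
  x = 11: RHS = 1, y in [1, 12]  -> 2 point(s)
Affine points: 15. Add the point at infinity: total = 16.

#E(F_13) = 16


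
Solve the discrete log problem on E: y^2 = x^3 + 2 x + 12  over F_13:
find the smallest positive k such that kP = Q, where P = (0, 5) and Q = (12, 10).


Enumerate multiples of P until we hit Q = (12, 10):
  1P = (0, 5)
  2P = (12, 3)
  3P = (5, 11)
  4P = (11, 0)
  5P = (5, 2)
  6P = (12, 10)
Match found at i = 6.

k = 6


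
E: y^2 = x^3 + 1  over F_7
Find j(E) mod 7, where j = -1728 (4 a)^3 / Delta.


Delta = -16(4 a^3 + 27 b^2) mod 7 = 2
-1728 * (4 a)^3 = -1728 * (4*0)^3 mod 7 = 0
j = 0 * 2^(-1) mod 7 = 0

j = 0 (mod 7)


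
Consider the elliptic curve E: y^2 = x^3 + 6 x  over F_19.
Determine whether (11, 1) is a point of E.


Check whether y^2 = x^3 + 6 x + 0 (mod 19) for (x, y) = (11, 1).
LHS: y^2 = 1^2 mod 19 = 1
RHS: x^3 + 6 x + 0 = 11^3 + 6*11 + 0 mod 19 = 10
LHS != RHS

No, not on the curve


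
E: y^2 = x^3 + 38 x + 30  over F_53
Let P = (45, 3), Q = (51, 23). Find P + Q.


P != Q, so use the chord formula.
s = (y2 - y1) / (x2 - x1) = (20) / (6) mod 53 = 21
x3 = s^2 - x1 - x2 mod 53 = 21^2 - 45 - 51 = 27
y3 = s (x1 - x3) - y1 mod 53 = 21 * (45 - 27) - 3 = 4

P + Q = (27, 4)


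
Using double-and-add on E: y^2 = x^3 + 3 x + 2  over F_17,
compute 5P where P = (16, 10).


k = 5 = 101_2 (binary, LSB first: 101)
Double-and-add from P = (16, 10):
  bit 0 = 1: acc = O + (16, 10) = (16, 10)
  bit 1 = 0: acc unchanged = (16, 10)
  bit 2 = 1: acc = (16, 10) + (14, 0) = (12, 10)

5P = (12, 10)


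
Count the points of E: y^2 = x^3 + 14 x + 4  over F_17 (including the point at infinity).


For each x in F_17, count y with y^2 = x^3 + 14 x + 4 mod 17:
  x = 0: RHS = 4, y in [2, 15]  -> 2 point(s)
  x = 1: RHS = 2, y in [6, 11]  -> 2 point(s)
  x = 6: RHS = 15, y in [7, 10]  -> 2 point(s)
  x = 8: RHS = 16, y in [4, 13]  -> 2 point(s)
  x = 9: RHS = 9, y in [3, 14]  -> 2 point(s)
  x = 12: RHS = 13, y in [8, 9]  -> 2 point(s)
  x = 15: RHS = 2, y in [6, 11]  -> 2 point(s)
Affine points: 14. Add the point at infinity: total = 15.

#E(F_17) = 15


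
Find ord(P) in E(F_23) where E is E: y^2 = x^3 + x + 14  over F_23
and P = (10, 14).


Compute successive multiples of P until we hit O:
  1P = (10, 14)
  2P = (5, 11)
  3P = (1, 19)
  4P = (16, 20)
  5P = (21, 21)
  6P = (4, 17)
  7P = (15, 0)
  8P = (4, 6)
  ... (continuing to 14P)
  14P = O

ord(P) = 14


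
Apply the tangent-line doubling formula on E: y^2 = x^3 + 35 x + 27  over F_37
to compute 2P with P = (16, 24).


Doubling: s = (3 x1^2 + a) / (2 y1)
s = (3*16^2 + 35) / (2*24) mod 37 = 36
x3 = s^2 - 2 x1 mod 37 = 36^2 - 2*16 = 6
y3 = s (x1 - x3) - y1 mod 37 = 36 * (16 - 6) - 24 = 3

2P = (6, 3)


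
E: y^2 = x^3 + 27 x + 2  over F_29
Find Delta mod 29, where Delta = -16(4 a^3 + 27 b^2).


4 a^3 + 27 b^2 = 4*27^3 + 27*2^2 = 78732 + 108 = 78840
Delta = -16 * (78840) = -1261440
Delta mod 29 = 2

Delta = 2 (mod 29)


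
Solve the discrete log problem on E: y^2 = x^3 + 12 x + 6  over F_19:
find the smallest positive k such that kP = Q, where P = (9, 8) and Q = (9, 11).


Enumerate multiples of P until we hit Q = (9, 11):
  1P = (9, 8)
  2P = (6, 3)
  3P = (11, 14)
  4P = (8, 14)
  5P = (0, 14)
  6P = (2, 0)
  7P = (0, 5)
  8P = (8, 5)
  9P = (11, 5)
  10P = (6, 16)
  11P = (9, 11)
Match found at i = 11.

k = 11


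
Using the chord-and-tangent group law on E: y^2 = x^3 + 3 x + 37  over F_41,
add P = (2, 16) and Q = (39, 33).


P != Q, so use the chord formula.
s = (y2 - y1) / (x2 - x1) = (17) / (37) mod 41 = 6
x3 = s^2 - x1 - x2 mod 41 = 6^2 - 2 - 39 = 36
y3 = s (x1 - x3) - y1 mod 41 = 6 * (2 - 36) - 16 = 26

P + Q = (36, 26)


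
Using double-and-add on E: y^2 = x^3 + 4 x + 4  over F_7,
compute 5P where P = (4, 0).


k = 5 = 101_2 (binary, LSB first: 101)
Double-and-add from P = (4, 0):
  bit 0 = 1: acc = O + (4, 0) = (4, 0)
  bit 1 = 0: acc unchanged = (4, 0)
  bit 2 = 1: acc = (4, 0) + O = (4, 0)

5P = (4, 0)


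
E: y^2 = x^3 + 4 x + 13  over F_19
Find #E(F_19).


For each x in F_19, count y with y^2 = x^3 + 4 x + 13 mod 19:
  x = 4: RHS = 17, y in [6, 13]  -> 2 point(s)
  x = 5: RHS = 6, y in [5, 14]  -> 2 point(s)
  x = 6: RHS = 6, y in [5, 14]  -> 2 point(s)
  x = 7: RHS = 4, y in [2, 17]  -> 2 point(s)
  x = 8: RHS = 6, y in [5, 14]  -> 2 point(s)
  x = 11: RHS = 1, y in [1, 18]  -> 2 point(s)
  x = 13: RHS = 1, y in [1, 18]  -> 2 point(s)
  x = 14: RHS = 1, y in [1, 18]  -> 2 point(s)
  x = 15: RHS = 9, y in [3, 16]  -> 2 point(s)
  x = 17: RHS = 16, y in [4, 15]  -> 2 point(s)
Affine points: 20. Add the point at infinity: total = 21.

#E(F_19) = 21


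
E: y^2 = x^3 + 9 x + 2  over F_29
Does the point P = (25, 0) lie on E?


Check whether y^2 = x^3 + 9 x + 2 (mod 29) for (x, y) = (25, 0).
LHS: y^2 = 0^2 mod 29 = 0
RHS: x^3 + 9 x + 2 = 25^3 + 9*25 + 2 mod 29 = 18
LHS != RHS

No, not on the curve


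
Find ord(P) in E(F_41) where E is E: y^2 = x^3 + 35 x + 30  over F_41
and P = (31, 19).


Compute successive multiples of P until we hit O:
  1P = (31, 19)
  2P = (30, 6)
  3P = (26, 5)
  4P = (23, 28)
  5P = (3, 11)
  6P = (28, 17)
  7P = (28, 24)
  8P = (3, 30)
  ... (continuing to 13P)
  13P = O

ord(P) = 13


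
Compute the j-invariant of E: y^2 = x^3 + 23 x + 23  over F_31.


Delta = -16(4 a^3 + 27 b^2) mod 31 = 5
-1728 * (4 a)^3 = -1728 * (4*23)^3 mod 31 = 23
j = 23 * 5^(-1) mod 31 = 17

j = 17 (mod 31)


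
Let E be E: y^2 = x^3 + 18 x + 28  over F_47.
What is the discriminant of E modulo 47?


4 a^3 + 27 b^2 = 4*18^3 + 27*28^2 = 23328 + 21168 = 44496
Delta = -16 * (44496) = -711936
Delta mod 47 = 20

Delta = 20 (mod 47)


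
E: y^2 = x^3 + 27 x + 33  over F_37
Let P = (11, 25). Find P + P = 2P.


Doubling: s = (3 x1^2 + a) / (2 y1)
s = (3*11^2 + 27) / (2*25) mod 37 = 30
x3 = s^2 - 2 x1 mod 37 = 30^2 - 2*11 = 27
y3 = s (x1 - x3) - y1 mod 37 = 30 * (11 - 27) - 25 = 13

2P = (27, 13)


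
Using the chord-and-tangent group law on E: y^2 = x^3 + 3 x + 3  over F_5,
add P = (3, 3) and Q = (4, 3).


P != Q, so use the chord formula.
s = (y2 - y1) / (x2 - x1) = (0) / (1) mod 5 = 0
x3 = s^2 - x1 - x2 mod 5 = 0^2 - 3 - 4 = 3
y3 = s (x1 - x3) - y1 mod 5 = 0 * (3 - 3) - 3 = 2

P + Q = (3, 2)


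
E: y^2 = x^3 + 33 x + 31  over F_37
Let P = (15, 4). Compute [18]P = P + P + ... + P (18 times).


k = 18 = 10010_2 (binary, LSB first: 01001)
Double-and-add from P = (15, 4):
  bit 0 = 0: acc unchanged = O
  bit 1 = 1: acc = O + (23, 28) = (23, 28)
  bit 2 = 0: acc unchanged = (23, 28)
  bit 3 = 0: acc unchanged = (23, 28)
  bit 4 = 1: acc = (23, 28) + (6, 36) = (20, 25)

18P = (20, 25)


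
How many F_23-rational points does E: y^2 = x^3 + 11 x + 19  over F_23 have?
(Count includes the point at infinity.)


For each x in F_23, count y with y^2 = x^3 + 11 x + 19 mod 23:
  x = 1: RHS = 8, y in [10, 13]  -> 2 point(s)
  x = 2: RHS = 3, y in [7, 16]  -> 2 point(s)
  x = 4: RHS = 12, y in [9, 14]  -> 2 point(s)
  x = 6: RHS = 2, y in [5, 18]  -> 2 point(s)
  x = 7: RHS = 2, y in [5, 18]  -> 2 point(s)
  x = 10: RHS = 2, y in [5, 18]  -> 2 point(s)
  x = 12: RHS = 16, y in [4, 19]  -> 2 point(s)
  x = 13: RHS = 13, y in [6, 17]  -> 2 point(s)
  x = 16: RHS = 13, y in [6, 17]  -> 2 point(s)
  x = 17: RHS = 13, y in [6, 17]  -> 2 point(s)
  x = 18: RHS = 0, y in [0]  -> 1 point(s)
  x = 19: RHS = 3, y in [7, 16]  -> 2 point(s)
  x = 21: RHS = 12, y in [9, 14]  -> 2 point(s)
Affine points: 25. Add the point at infinity: total = 26.

#E(F_23) = 26


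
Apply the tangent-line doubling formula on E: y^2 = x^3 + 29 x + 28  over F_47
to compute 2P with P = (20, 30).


Doubling: s = (3 x1^2 + a) / (2 y1)
s = (3*20^2 + 29) / (2*30) mod 47 = 15
x3 = s^2 - 2 x1 mod 47 = 15^2 - 2*20 = 44
y3 = s (x1 - x3) - y1 mod 47 = 15 * (20 - 44) - 30 = 33

2P = (44, 33)


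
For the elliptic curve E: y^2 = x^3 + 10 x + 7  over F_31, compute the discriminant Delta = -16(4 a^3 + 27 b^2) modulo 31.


4 a^3 + 27 b^2 = 4*10^3 + 27*7^2 = 4000 + 1323 = 5323
Delta = -16 * (5323) = -85168
Delta mod 31 = 20

Delta = 20 (mod 31)


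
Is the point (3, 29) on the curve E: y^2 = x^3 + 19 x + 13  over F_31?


Check whether y^2 = x^3 + 19 x + 13 (mod 31) for (x, y) = (3, 29).
LHS: y^2 = 29^2 mod 31 = 4
RHS: x^3 + 19 x + 13 = 3^3 + 19*3 + 13 mod 31 = 4
LHS = RHS

Yes, on the curve


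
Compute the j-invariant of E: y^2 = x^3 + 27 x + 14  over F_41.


Delta = -16(4 a^3 + 27 b^2) mod 41 = 6
-1728 * (4 a)^3 = -1728 * (4*27)^3 mod 41 = 37
j = 37 * 6^(-1) mod 41 = 13

j = 13 (mod 41)


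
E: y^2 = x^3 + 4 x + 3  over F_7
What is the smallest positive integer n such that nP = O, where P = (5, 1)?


Compute successive multiples of P until we hit O:
  1P = (5, 1)
  2P = (5, 6)
  3P = O

ord(P) = 3


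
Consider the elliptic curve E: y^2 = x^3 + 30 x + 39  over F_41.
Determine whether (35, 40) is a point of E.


Check whether y^2 = x^3 + 30 x + 39 (mod 41) for (x, y) = (35, 40).
LHS: y^2 = 40^2 mod 41 = 1
RHS: x^3 + 30 x + 39 = 35^3 + 30*35 + 39 mod 41 = 12
LHS != RHS

No, not on the curve


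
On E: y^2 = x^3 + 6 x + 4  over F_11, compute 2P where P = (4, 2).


Doubling: s = (3 x1^2 + a) / (2 y1)
s = (3*4^2 + 6) / (2*2) mod 11 = 8
x3 = s^2 - 2 x1 mod 11 = 8^2 - 2*4 = 1
y3 = s (x1 - x3) - y1 mod 11 = 8 * (4 - 1) - 2 = 0

2P = (1, 0)


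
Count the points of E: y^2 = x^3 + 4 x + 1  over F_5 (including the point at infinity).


For each x in F_5, count y with y^2 = x^3 + 4 x + 1 mod 5:
  x = 0: RHS = 1, y in [1, 4]  -> 2 point(s)
  x = 1: RHS = 1, y in [1, 4]  -> 2 point(s)
  x = 3: RHS = 0, y in [0]  -> 1 point(s)
  x = 4: RHS = 1, y in [1, 4]  -> 2 point(s)
Affine points: 7. Add the point at infinity: total = 8.

#E(F_5) = 8


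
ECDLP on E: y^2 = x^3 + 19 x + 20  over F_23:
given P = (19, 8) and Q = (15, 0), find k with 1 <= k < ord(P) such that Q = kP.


Enumerate multiples of P until we hit Q = (15, 0):
  1P = (19, 8)
  2P = (17, 9)
  3P = (16, 2)
  4P = (15, 0)
Match found at i = 4.

k = 4


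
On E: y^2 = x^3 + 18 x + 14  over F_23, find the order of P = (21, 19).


Compute successive multiples of P until we hit O:
  1P = (21, 19)
  2P = (8, 7)
  3P = (12, 7)
  4P = (2, 14)
  5P = (3, 16)
  6P = (15, 5)
  7P = (18, 11)
  8P = (9, 13)
  ... (continuing to 32P)
  32P = O

ord(P) = 32


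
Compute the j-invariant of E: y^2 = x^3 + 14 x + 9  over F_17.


Delta = -16(4 a^3 + 27 b^2) mod 17 = 5
-1728 * (4 a)^3 = -1728 * (4*14)^3 mod 17 = 2
j = 2 * 5^(-1) mod 17 = 14

j = 14 (mod 17)


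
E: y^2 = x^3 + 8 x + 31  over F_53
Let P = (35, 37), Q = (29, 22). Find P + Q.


P != Q, so use the chord formula.
s = (y2 - y1) / (x2 - x1) = (38) / (47) mod 53 = 29
x3 = s^2 - x1 - x2 mod 53 = 29^2 - 35 - 29 = 35
y3 = s (x1 - x3) - y1 mod 53 = 29 * (35 - 35) - 37 = 16

P + Q = (35, 16)


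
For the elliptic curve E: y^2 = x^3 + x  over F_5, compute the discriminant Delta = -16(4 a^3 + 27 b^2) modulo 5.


4 a^3 + 27 b^2 = 4*1^3 + 27*0^2 = 4 + 0 = 4
Delta = -16 * (4) = -64
Delta mod 5 = 1

Delta = 1 (mod 5)


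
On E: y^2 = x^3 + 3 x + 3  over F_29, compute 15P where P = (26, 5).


k = 15 = 1111_2 (binary, LSB first: 1111)
Double-and-add from P = (26, 5):
  bit 0 = 1: acc = O + (26, 5) = (26, 5)
  bit 1 = 1: acc = (26, 5) + (15, 28) = (1, 6)
  bit 2 = 1: acc = (1, 6) + (22, 25) = (13, 8)
  bit 3 = 1: acc = (13, 8) + (23, 1) = (28, 17)

15P = (28, 17)


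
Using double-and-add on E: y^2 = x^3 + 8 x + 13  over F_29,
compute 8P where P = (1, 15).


k = 8 = 1000_2 (binary, LSB first: 0001)
Double-and-add from P = (1, 15):
  bit 0 = 0: acc unchanged = O
  bit 1 = 0: acc unchanged = O
  bit 2 = 0: acc unchanged = O
  bit 3 = 1: acc = O + (0, 10) = (0, 10)

8P = (0, 10)


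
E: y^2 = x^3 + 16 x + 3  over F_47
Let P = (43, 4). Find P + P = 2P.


Doubling: s = (3 x1^2 + a) / (2 y1)
s = (3*43^2 + 16) / (2*4) mod 47 = 8
x3 = s^2 - 2 x1 mod 47 = 8^2 - 2*43 = 25
y3 = s (x1 - x3) - y1 mod 47 = 8 * (43 - 25) - 4 = 46

2P = (25, 46)


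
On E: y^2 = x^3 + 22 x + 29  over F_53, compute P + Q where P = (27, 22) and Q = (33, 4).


P != Q, so use the chord formula.
s = (y2 - y1) / (x2 - x1) = (35) / (6) mod 53 = 50
x3 = s^2 - x1 - x2 mod 53 = 50^2 - 27 - 33 = 2
y3 = s (x1 - x3) - y1 mod 53 = 50 * (27 - 2) - 22 = 9

P + Q = (2, 9)


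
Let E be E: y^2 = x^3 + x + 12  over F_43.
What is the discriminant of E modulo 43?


4 a^3 + 27 b^2 = 4*1^3 + 27*12^2 = 4 + 3888 = 3892
Delta = -16 * (3892) = -62272
Delta mod 43 = 35

Delta = 35 (mod 43)


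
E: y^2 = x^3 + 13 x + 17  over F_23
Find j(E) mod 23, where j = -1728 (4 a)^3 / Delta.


Delta = -16(4 a^3 + 27 b^2) mod 23 = 10
-1728 * (4 a)^3 = -1728 * (4*13)^3 mod 23 = 19
j = 19 * 10^(-1) mod 23 = 18

j = 18 (mod 23)


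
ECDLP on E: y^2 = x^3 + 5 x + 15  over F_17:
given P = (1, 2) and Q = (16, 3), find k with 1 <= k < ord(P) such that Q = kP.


Enumerate multiples of P until we hit Q = (16, 3):
  1P = (1, 2)
  2P = (2, 13)
  3P = (16, 3)
Match found at i = 3.

k = 3


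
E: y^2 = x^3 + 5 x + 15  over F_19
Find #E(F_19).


For each x in F_19, count y with y^2 = x^3 + 5 x + 15 mod 19:
  x = 3: RHS = 0, y in [0]  -> 1 point(s)
  x = 4: RHS = 4, y in [2, 17]  -> 2 point(s)
  x = 8: RHS = 16, y in [4, 15]  -> 2 point(s)
  x = 10: RHS = 1, y in [1, 18]  -> 2 point(s)
  x = 12: RHS = 17, y in [6, 13]  -> 2 point(s)
  x = 13: RHS = 16, y in [4, 15]  -> 2 point(s)
  x = 14: RHS = 17, y in [6, 13]  -> 2 point(s)
  x = 15: RHS = 7, y in [8, 11]  -> 2 point(s)
  x = 16: RHS = 11, y in [7, 12]  -> 2 point(s)
  x = 17: RHS = 16, y in [4, 15]  -> 2 point(s)
  x = 18: RHS = 9, y in [3, 16]  -> 2 point(s)
Affine points: 21. Add the point at infinity: total = 22.

#E(F_19) = 22


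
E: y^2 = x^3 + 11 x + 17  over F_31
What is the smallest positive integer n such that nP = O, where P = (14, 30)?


Compute successive multiples of P until we hit O:
  1P = (14, 30)
  2P = (28, 9)
  3P = (30, 25)
  4P = (25, 18)
  5P = (6, 12)
  6P = (18, 23)
  7P = (4, 30)
  8P = (13, 1)
  ... (continuing to 30P)
  30P = O

ord(P) = 30


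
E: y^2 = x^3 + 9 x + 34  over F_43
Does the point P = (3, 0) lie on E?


Check whether y^2 = x^3 + 9 x + 34 (mod 43) for (x, y) = (3, 0).
LHS: y^2 = 0^2 mod 43 = 0
RHS: x^3 + 9 x + 34 = 3^3 + 9*3 + 34 mod 43 = 2
LHS != RHS

No, not on the curve


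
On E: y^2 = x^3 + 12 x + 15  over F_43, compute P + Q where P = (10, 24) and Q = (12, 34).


P != Q, so use the chord formula.
s = (y2 - y1) / (x2 - x1) = (10) / (2) mod 43 = 5
x3 = s^2 - x1 - x2 mod 43 = 5^2 - 10 - 12 = 3
y3 = s (x1 - x3) - y1 mod 43 = 5 * (10 - 3) - 24 = 11

P + Q = (3, 11)


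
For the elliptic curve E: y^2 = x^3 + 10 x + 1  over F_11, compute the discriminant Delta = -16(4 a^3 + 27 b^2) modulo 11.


4 a^3 + 27 b^2 = 4*10^3 + 27*1^2 = 4000 + 27 = 4027
Delta = -16 * (4027) = -64432
Delta mod 11 = 6

Delta = 6 (mod 11)


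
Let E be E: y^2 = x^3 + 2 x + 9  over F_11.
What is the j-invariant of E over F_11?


Delta = -16(4 a^3 + 27 b^2) mod 11 = 4
-1728 * (4 a)^3 = -1728 * (4*2)^3 mod 11 = 5
j = 5 * 4^(-1) mod 11 = 4

j = 4 (mod 11)


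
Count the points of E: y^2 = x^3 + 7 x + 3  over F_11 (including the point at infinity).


For each x in F_11, count y with y^2 = x^3 + 7 x + 3 mod 11:
  x = 0: RHS = 3, y in [5, 6]  -> 2 point(s)
  x = 1: RHS = 0, y in [0]  -> 1 point(s)
  x = 2: RHS = 3, y in [5, 6]  -> 2 point(s)
  x = 5: RHS = 9, y in [3, 8]  -> 2 point(s)
  x = 9: RHS = 3, y in [5, 6]  -> 2 point(s)
Affine points: 9. Add the point at infinity: total = 10.

#E(F_11) = 10


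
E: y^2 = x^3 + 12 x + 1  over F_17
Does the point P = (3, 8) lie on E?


Check whether y^2 = x^3 + 12 x + 1 (mod 17) for (x, y) = (3, 8).
LHS: y^2 = 8^2 mod 17 = 13
RHS: x^3 + 12 x + 1 = 3^3 + 12*3 + 1 mod 17 = 13
LHS = RHS

Yes, on the curve


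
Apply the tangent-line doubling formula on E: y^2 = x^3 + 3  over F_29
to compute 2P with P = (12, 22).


Doubling: s = (3 x1^2 + a) / (2 y1)
s = (3*12^2 + 0) / (2*22) mod 29 = 23
x3 = s^2 - 2 x1 mod 29 = 23^2 - 2*12 = 12
y3 = s (x1 - x3) - y1 mod 29 = 23 * (12 - 12) - 22 = 7

2P = (12, 7)


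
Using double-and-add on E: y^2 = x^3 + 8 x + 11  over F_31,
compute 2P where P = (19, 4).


k = 2 = 10_2 (binary, LSB first: 01)
Double-and-add from P = (19, 4):
  bit 0 = 0: acc unchanged = O
  bit 1 = 1: acc = O + (11, 2) = (11, 2)

2P = (11, 2)


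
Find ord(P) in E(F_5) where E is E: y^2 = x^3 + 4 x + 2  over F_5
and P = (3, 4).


Compute successive multiples of P until we hit O:
  1P = (3, 4)
  2P = (3, 1)
  3P = O

ord(P) = 3


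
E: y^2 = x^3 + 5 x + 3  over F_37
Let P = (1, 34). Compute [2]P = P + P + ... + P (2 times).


k = 2 = 10_2 (binary, LSB first: 01)
Double-and-add from P = (1, 34):
  bit 0 = 0: acc unchanged = O
  bit 1 = 1: acc = O + (8, 0) = (8, 0)

2P = (8, 0)


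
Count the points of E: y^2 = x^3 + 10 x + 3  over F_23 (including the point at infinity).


For each x in F_23, count y with y^2 = x^3 + 10 x + 3 mod 23:
  x = 0: RHS = 3, y in [7, 16]  -> 2 point(s)
  x = 2: RHS = 8, y in [10, 13]  -> 2 point(s)
  x = 6: RHS = 3, y in [7, 16]  -> 2 point(s)
  x = 7: RHS = 2, y in [5, 18]  -> 2 point(s)
  x = 11: RHS = 18, y in [8, 15]  -> 2 point(s)
  x = 14: RHS = 12, y in [9, 14]  -> 2 point(s)
  x = 15: RHS = 9, y in [3, 20]  -> 2 point(s)
  x = 16: RHS = 4, y in [2, 21]  -> 2 point(s)
  x = 17: RHS = 3, y in [7, 16]  -> 2 point(s)
  x = 18: RHS = 12, y in [9, 14]  -> 2 point(s)
Affine points: 20. Add the point at infinity: total = 21.

#E(F_23) = 21


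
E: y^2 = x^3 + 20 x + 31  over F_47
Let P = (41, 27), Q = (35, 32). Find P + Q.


P != Q, so use the chord formula.
s = (y2 - y1) / (x2 - x1) = (5) / (41) mod 47 = 7
x3 = s^2 - x1 - x2 mod 47 = 7^2 - 41 - 35 = 20
y3 = s (x1 - x3) - y1 mod 47 = 7 * (41 - 20) - 27 = 26

P + Q = (20, 26)


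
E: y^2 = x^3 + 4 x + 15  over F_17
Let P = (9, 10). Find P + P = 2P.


Doubling: s = (3 x1^2 + a) / (2 y1)
s = (3*9^2 + 4) / (2*10) mod 17 = 3
x3 = s^2 - 2 x1 mod 17 = 3^2 - 2*9 = 8
y3 = s (x1 - x3) - y1 mod 17 = 3 * (9 - 8) - 10 = 10

2P = (8, 10)


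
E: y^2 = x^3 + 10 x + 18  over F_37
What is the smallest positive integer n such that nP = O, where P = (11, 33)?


Compute successive multiples of P until we hit O:
  1P = (11, 33)
  2P = (3, 1)
  3P = (2, 3)
  4P = (31, 36)
  5P = (36, 28)
  6P = (30, 30)
  7P = (32, 19)
  8P = (15, 19)
  ... (continuing to 34P)
  34P = O

ord(P) = 34


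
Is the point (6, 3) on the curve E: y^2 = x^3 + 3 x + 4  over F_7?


Check whether y^2 = x^3 + 3 x + 4 (mod 7) for (x, y) = (6, 3).
LHS: y^2 = 3^2 mod 7 = 2
RHS: x^3 + 3 x + 4 = 6^3 + 3*6 + 4 mod 7 = 0
LHS != RHS

No, not on the curve


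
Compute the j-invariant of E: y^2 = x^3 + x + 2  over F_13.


Delta = -16(4 a^3 + 27 b^2) mod 13 = 2
-1728 * (4 a)^3 = -1728 * (4*1)^3 mod 13 = 12
j = 12 * 2^(-1) mod 13 = 6

j = 6 (mod 13)


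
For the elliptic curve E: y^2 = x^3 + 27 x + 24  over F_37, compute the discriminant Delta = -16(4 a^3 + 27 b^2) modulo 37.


4 a^3 + 27 b^2 = 4*27^3 + 27*24^2 = 78732 + 15552 = 94284
Delta = -16 * (94284) = -1508544
Delta mod 37 = 20

Delta = 20 (mod 37)


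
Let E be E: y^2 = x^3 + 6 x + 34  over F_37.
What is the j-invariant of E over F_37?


Delta = -16(4 a^3 + 27 b^2) mod 37 = 11
-1728 * (4 a)^3 = -1728 * (4*6)^3 mod 37 = 31
j = 31 * 11^(-1) mod 37 = 23

j = 23 (mod 37)


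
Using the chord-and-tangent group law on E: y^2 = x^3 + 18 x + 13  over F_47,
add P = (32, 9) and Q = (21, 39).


P != Q, so use the chord formula.
s = (y2 - y1) / (x2 - x1) = (30) / (36) mod 47 = 40
x3 = s^2 - x1 - x2 mod 47 = 40^2 - 32 - 21 = 43
y3 = s (x1 - x3) - y1 mod 47 = 40 * (32 - 43) - 9 = 21

P + Q = (43, 21)


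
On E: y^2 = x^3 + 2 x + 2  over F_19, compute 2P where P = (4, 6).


k = 2 = 10_2 (binary, LSB first: 01)
Double-and-add from P = (4, 6):
  bit 0 = 0: acc unchanged = O
  bit 1 = 1: acc = O + (12, 5) = (12, 5)

2P = (12, 5)


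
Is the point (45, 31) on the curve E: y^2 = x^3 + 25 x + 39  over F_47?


Check whether y^2 = x^3 + 25 x + 39 (mod 47) for (x, y) = (45, 31).
LHS: y^2 = 31^2 mod 47 = 21
RHS: x^3 + 25 x + 39 = 45^3 + 25*45 + 39 mod 47 = 28
LHS != RHS

No, not on the curve


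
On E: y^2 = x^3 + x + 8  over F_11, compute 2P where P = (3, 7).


Doubling: s = (3 x1^2 + a) / (2 y1)
s = (3*3^2 + 1) / (2*7) mod 11 = 2
x3 = s^2 - 2 x1 mod 11 = 2^2 - 2*3 = 9
y3 = s (x1 - x3) - y1 mod 11 = 2 * (3 - 9) - 7 = 3

2P = (9, 3)


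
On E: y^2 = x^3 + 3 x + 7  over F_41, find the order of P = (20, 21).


Compute successive multiples of P until we hit O:
  1P = (20, 21)
  2P = (33, 2)
  3P = (11, 10)
  4P = (12, 7)
  5P = (30, 23)
  6P = (14, 13)
  7P = (27, 38)
  8P = (25, 2)
  ... (continuing to 47P)
  47P = O

ord(P) = 47


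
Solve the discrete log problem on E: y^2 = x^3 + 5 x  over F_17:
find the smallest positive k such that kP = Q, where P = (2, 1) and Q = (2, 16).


Enumerate multiples of P until we hit Q = (2, 16):
  1P = (2, 1)
  2P = (13, 16)
  3P = (4, 4)
  4P = (9, 14)
  5P = (15, 4)
  6P = (8, 12)
  7P = (8, 5)
  8P = (15, 13)
  9P = (9, 3)
  10P = (4, 13)
  11P = (13, 1)
  12P = (2, 16)
Match found at i = 12.

k = 12


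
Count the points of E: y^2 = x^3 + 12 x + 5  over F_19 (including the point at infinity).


For each x in F_19, count y with y^2 = x^3 + 12 x + 5 mod 19:
  x = 0: RHS = 5, y in [9, 10]  -> 2 point(s)
  x = 3: RHS = 11, y in [7, 12]  -> 2 point(s)
  x = 5: RHS = 0, y in [0]  -> 1 point(s)
  x = 8: RHS = 5, y in [9, 10]  -> 2 point(s)
  x = 9: RHS = 6, y in [5, 14]  -> 2 point(s)
  x = 10: RHS = 4, y in [2, 17]  -> 2 point(s)
  x = 11: RHS = 5, y in [9, 10]  -> 2 point(s)
  x = 15: RHS = 7, y in [8, 11]  -> 2 point(s)
  x = 17: RHS = 11, y in [7, 12]  -> 2 point(s)
  x = 18: RHS = 11, y in [7, 12]  -> 2 point(s)
Affine points: 19. Add the point at infinity: total = 20.

#E(F_19) = 20


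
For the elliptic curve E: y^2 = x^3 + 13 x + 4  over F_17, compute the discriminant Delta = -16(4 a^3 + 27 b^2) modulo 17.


4 a^3 + 27 b^2 = 4*13^3 + 27*4^2 = 8788 + 432 = 9220
Delta = -16 * (9220) = -147520
Delta mod 17 = 6

Delta = 6 (mod 17)


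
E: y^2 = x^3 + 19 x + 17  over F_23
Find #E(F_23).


For each x in F_23, count y with y^2 = x^3 + 19 x + 17 mod 23:
  x = 3: RHS = 9, y in [3, 20]  -> 2 point(s)
  x = 6: RHS = 2, y in [5, 18]  -> 2 point(s)
  x = 11: RHS = 16, y in [4, 19]  -> 2 point(s)
  x = 12: RHS = 18, y in [8, 15]  -> 2 point(s)
  x = 13: RHS = 0, y in [0]  -> 1 point(s)
  x = 16: RHS = 1, y in [1, 22]  -> 2 point(s)
  x = 17: RHS = 9, y in [3, 20]  -> 2 point(s)
  x = 18: RHS = 4, y in [2, 21]  -> 2 point(s)
  x = 20: RHS = 2, y in [5, 18]  -> 2 point(s)
Affine points: 17. Add the point at infinity: total = 18.

#E(F_23) = 18


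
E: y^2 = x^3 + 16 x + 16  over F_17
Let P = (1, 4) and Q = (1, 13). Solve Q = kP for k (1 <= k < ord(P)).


Enumerate multiples of P until we hit Q = (1, 13):
  1P = (1, 4)
  2P = (14, 14)
  3P = (4, 12)
  4P = (4, 5)
  5P = (14, 3)
  6P = (1, 13)
Match found at i = 6.

k = 6


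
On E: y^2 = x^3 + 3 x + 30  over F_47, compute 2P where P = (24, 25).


Doubling: s = (3 x1^2 + a) / (2 y1)
s = (3*24^2 + 3) / (2*25) mod 47 = 13
x3 = s^2 - 2 x1 mod 47 = 13^2 - 2*24 = 27
y3 = s (x1 - x3) - y1 mod 47 = 13 * (24 - 27) - 25 = 30

2P = (27, 30)


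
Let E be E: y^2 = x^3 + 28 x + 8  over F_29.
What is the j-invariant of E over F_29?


Delta = -16(4 a^3 + 27 b^2) mod 29 = 24
-1728 * (4 a)^3 = -1728 * (4*28)^3 mod 29 = 15
j = 15 * 24^(-1) mod 29 = 26

j = 26 (mod 29)


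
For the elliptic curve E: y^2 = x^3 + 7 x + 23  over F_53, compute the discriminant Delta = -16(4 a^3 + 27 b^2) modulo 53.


4 a^3 + 27 b^2 = 4*7^3 + 27*23^2 = 1372 + 14283 = 15655
Delta = -16 * (15655) = -250480
Delta mod 53 = 51

Delta = 51 (mod 53)


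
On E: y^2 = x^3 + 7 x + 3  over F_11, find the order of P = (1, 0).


Compute successive multiples of P until we hit O:
  1P = (1, 0)
  2P = O

ord(P) = 2


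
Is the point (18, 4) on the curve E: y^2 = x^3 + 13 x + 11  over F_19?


Check whether y^2 = x^3 + 13 x + 11 (mod 19) for (x, y) = (18, 4).
LHS: y^2 = 4^2 mod 19 = 16
RHS: x^3 + 13 x + 11 = 18^3 + 13*18 + 11 mod 19 = 16
LHS = RHS

Yes, on the curve


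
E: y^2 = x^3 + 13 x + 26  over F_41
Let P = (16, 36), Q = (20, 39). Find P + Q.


P != Q, so use the chord formula.
s = (y2 - y1) / (x2 - x1) = (3) / (4) mod 41 = 11
x3 = s^2 - x1 - x2 mod 41 = 11^2 - 16 - 20 = 3
y3 = s (x1 - x3) - y1 mod 41 = 11 * (16 - 3) - 36 = 25

P + Q = (3, 25)


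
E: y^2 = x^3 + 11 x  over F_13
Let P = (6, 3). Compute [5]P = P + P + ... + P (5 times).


k = 5 = 101_2 (binary, LSB first: 101)
Double-and-add from P = (6, 3):
  bit 0 = 1: acc = O + (6, 3) = (6, 3)
  bit 1 = 0: acc unchanged = (6, 3)
  bit 2 = 1: acc = (6, 3) + (4, 11) = (6, 10)

5P = (6, 10)


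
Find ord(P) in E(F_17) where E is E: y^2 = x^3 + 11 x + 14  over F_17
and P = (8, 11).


Compute successive multiples of P until we hit O:
  1P = (8, 11)
  2P = (16, 11)
  3P = (10, 6)
  4P = (1, 14)
  5P = (12, 15)
  6P = (15, 16)
  7P = (7, 14)
  8P = (11, 15)
  ... (continuing to 21P)
  21P = O

ord(P) = 21


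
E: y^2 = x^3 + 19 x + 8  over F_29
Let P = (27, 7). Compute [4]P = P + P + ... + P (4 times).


k = 4 = 100_2 (binary, LSB first: 001)
Double-and-add from P = (27, 7):
  bit 0 = 0: acc unchanged = O
  bit 1 = 0: acc unchanged = O
  bit 2 = 1: acc = O + (17, 13) = (17, 13)

4P = (17, 13)


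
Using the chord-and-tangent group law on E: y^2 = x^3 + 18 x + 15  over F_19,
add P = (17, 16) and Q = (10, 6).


P != Q, so use the chord formula.
s = (y2 - y1) / (x2 - x1) = (9) / (12) mod 19 = 15
x3 = s^2 - x1 - x2 mod 19 = 15^2 - 17 - 10 = 8
y3 = s (x1 - x3) - y1 mod 19 = 15 * (17 - 8) - 16 = 5

P + Q = (8, 5)


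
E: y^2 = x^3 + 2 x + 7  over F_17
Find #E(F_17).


For each x in F_17, count y with y^2 = x^3 + 2 x + 7 mod 17:
  x = 2: RHS = 2, y in [6, 11]  -> 2 point(s)
  x = 8: RHS = 8, y in [5, 12]  -> 2 point(s)
  x = 11: RHS = 0, y in [0]  -> 1 point(s)
  x = 12: RHS = 8, y in [5, 12]  -> 2 point(s)
  x = 14: RHS = 8, y in [5, 12]  -> 2 point(s)
  x = 16: RHS = 4, y in [2, 15]  -> 2 point(s)
Affine points: 11. Add the point at infinity: total = 12.

#E(F_17) = 12


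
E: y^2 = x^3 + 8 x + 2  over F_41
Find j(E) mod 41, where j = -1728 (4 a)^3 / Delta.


Delta = -16(4 a^3 + 27 b^2) mod 41 = 26
-1728 * (4 a)^3 = -1728 * (4*8)^3 mod 41 = 28
j = 28 * 26^(-1) mod 41 = 20

j = 20 (mod 41)


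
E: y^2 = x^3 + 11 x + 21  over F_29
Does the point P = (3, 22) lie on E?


Check whether y^2 = x^3 + 11 x + 21 (mod 29) for (x, y) = (3, 22).
LHS: y^2 = 22^2 mod 29 = 20
RHS: x^3 + 11 x + 21 = 3^3 + 11*3 + 21 mod 29 = 23
LHS != RHS

No, not on the curve


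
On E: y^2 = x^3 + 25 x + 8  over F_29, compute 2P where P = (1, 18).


Doubling: s = (3 x1^2 + a) / (2 y1)
s = (3*1^2 + 25) / (2*18) mod 29 = 4
x3 = s^2 - 2 x1 mod 29 = 4^2 - 2*1 = 14
y3 = s (x1 - x3) - y1 mod 29 = 4 * (1 - 14) - 18 = 17

2P = (14, 17)


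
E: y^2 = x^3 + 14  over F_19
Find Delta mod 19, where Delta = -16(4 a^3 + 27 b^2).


4 a^3 + 27 b^2 = 4*0^3 + 27*14^2 = 0 + 5292 = 5292
Delta = -16 * (5292) = -84672
Delta mod 19 = 11

Delta = 11 (mod 19)


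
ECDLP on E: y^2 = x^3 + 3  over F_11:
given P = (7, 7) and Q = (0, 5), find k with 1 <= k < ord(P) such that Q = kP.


Enumerate multiples of P until we hit Q = (0, 5):
  1P = (7, 7)
  2P = (0, 6)
  3P = (2, 0)
  4P = (0, 5)
Match found at i = 4.

k = 4


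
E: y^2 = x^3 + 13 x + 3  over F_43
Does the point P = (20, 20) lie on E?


Check whether y^2 = x^3 + 13 x + 3 (mod 43) for (x, y) = (20, 20).
LHS: y^2 = 20^2 mod 43 = 13
RHS: x^3 + 13 x + 3 = 20^3 + 13*20 + 3 mod 43 = 7
LHS != RHS

No, not on the curve


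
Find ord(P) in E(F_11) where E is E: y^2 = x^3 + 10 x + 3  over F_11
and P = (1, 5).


Compute successive multiples of P until we hit O:
  1P = (1, 5)
  2P = (2, 8)
  3P = (6, 2)
  4P = (7, 3)
  5P = (8, 1)
  6P = (3, 4)
  7P = (10, 5)
  8P = (0, 6)
  ... (continuing to 17P)
  17P = O

ord(P) = 17


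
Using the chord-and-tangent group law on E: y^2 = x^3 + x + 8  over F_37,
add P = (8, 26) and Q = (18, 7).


P != Q, so use the chord formula.
s = (y2 - y1) / (x2 - x1) = (18) / (10) mod 37 = 24
x3 = s^2 - x1 - x2 mod 37 = 24^2 - 8 - 18 = 32
y3 = s (x1 - x3) - y1 mod 37 = 24 * (8 - 32) - 26 = 27

P + Q = (32, 27)


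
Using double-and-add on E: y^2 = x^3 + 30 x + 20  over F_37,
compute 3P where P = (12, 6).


k = 3 = 11_2 (binary, LSB first: 11)
Double-and-add from P = (12, 6):
  bit 0 = 1: acc = O + (12, 6) = (12, 6)
  bit 1 = 1: acc = (12, 6) + (6, 3) = (10, 32)

3P = (10, 32)


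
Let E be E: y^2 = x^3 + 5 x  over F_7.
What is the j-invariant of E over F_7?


Delta = -16(4 a^3 + 27 b^2) mod 7 = 1
-1728 * (4 a)^3 = -1728 * (4*5)^3 mod 7 = 6
j = 6 * 1^(-1) mod 7 = 6

j = 6 (mod 7)


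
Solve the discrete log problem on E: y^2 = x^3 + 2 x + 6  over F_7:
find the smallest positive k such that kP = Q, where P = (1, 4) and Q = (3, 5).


Enumerate multiples of P until we hit Q = (3, 5):
  1P = (1, 4)
  2P = (2, 5)
  3P = (5, 6)
  4P = (3, 2)
  5P = (4, 6)
  6P = (4, 1)
  7P = (3, 5)
Match found at i = 7.

k = 7


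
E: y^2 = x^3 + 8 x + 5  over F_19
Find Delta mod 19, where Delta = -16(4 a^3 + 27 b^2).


4 a^3 + 27 b^2 = 4*8^3 + 27*5^2 = 2048 + 675 = 2723
Delta = -16 * (2723) = -43568
Delta mod 19 = 18

Delta = 18 (mod 19)


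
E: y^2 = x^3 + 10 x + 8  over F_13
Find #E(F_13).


For each x in F_13, count y with y^2 = x^3 + 10 x + 8 mod 13:
  x = 2: RHS = 10, y in [6, 7]  -> 2 point(s)
  x = 3: RHS = 0, y in [0]  -> 1 point(s)
  x = 5: RHS = 1, y in [1, 12]  -> 2 point(s)
  x = 10: RHS = 3, y in [4, 9]  -> 2 point(s)
  x = 12: RHS = 10, y in [6, 7]  -> 2 point(s)
Affine points: 9. Add the point at infinity: total = 10.

#E(F_13) = 10


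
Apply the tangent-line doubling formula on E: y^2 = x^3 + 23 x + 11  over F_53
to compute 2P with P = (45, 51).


Doubling: s = (3 x1^2 + a) / (2 y1)
s = (3*45^2 + 23) / (2*51) mod 53 = 39
x3 = s^2 - 2 x1 mod 53 = 39^2 - 2*45 = 0
y3 = s (x1 - x3) - y1 mod 53 = 39 * (45 - 0) - 51 = 8

2P = (0, 8)


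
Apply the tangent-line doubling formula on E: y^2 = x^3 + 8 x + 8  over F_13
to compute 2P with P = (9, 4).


Doubling: s = (3 x1^2 + a) / (2 y1)
s = (3*9^2 + 8) / (2*4) mod 13 = 7
x3 = s^2 - 2 x1 mod 13 = 7^2 - 2*9 = 5
y3 = s (x1 - x3) - y1 mod 13 = 7 * (9 - 5) - 4 = 11

2P = (5, 11)


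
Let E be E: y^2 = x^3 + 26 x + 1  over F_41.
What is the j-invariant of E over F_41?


Delta = -16(4 a^3 + 27 b^2) mod 41 = 31
-1728 * (4 a)^3 = -1728 * (4*26)^3 mod 41 = 31
j = 31 * 31^(-1) mod 41 = 1

j = 1 (mod 41)


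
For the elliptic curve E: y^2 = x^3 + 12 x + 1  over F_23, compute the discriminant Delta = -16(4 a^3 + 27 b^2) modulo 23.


4 a^3 + 27 b^2 = 4*12^3 + 27*1^2 = 6912 + 27 = 6939
Delta = -16 * (6939) = -111024
Delta mod 23 = 20

Delta = 20 (mod 23)


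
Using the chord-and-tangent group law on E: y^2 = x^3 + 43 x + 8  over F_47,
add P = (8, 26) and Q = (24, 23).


P != Q, so use the chord formula.
s = (y2 - y1) / (x2 - x1) = (44) / (16) mod 47 = 38
x3 = s^2 - x1 - x2 mod 47 = 38^2 - 8 - 24 = 2
y3 = s (x1 - x3) - y1 mod 47 = 38 * (8 - 2) - 26 = 14

P + Q = (2, 14)


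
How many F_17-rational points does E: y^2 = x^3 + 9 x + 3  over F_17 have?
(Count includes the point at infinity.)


For each x in F_17, count y with y^2 = x^3 + 9 x + 3 mod 17:
  x = 1: RHS = 13, y in [8, 9]  -> 2 point(s)
  x = 4: RHS = 1, y in [1, 16]  -> 2 point(s)
  x = 6: RHS = 1, y in [1, 16]  -> 2 point(s)
  x = 7: RHS = 1, y in [1, 16]  -> 2 point(s)
  x = 8: RHS = 9, y in [3, 14]  -> 2 point(s)
  x = 14: RHS = 0, y in [0]  -> 1 point(s)
Affine points: 11. Add the point at infinity: total = 12.

#E(F_17) = 12


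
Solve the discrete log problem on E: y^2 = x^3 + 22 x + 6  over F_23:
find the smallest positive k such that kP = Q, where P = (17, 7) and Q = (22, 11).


Enumerate multiples of P until we hit Q = (22, 11):
  1P = (17, 7)
  2P = (2, 14)
  3P = (8, 21)
  4P = (22, 11)
Match found at i = 4.

k = 4


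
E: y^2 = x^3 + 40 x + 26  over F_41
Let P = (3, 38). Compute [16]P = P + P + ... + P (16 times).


k = 16 = 10000_2 (binary, LSB first: 00001)
Double-and-add from P = (3, 38):
  bit 0 = 0: acc unchanged = O
  bit 1 = 0: acc unchanged = O
  bit 2 = 0: acc unchanged = O
  bit 3 = 0: acc unchanged = O
  bit 4 = 1: acc = O + (13, 18) = (13, 18)

16P = (13, 18)


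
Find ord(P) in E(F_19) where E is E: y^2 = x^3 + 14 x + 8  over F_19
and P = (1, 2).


Compute successive multiples of P until we hit O:
  1P = (1, 2)
  2P = (3, 18)
  3P = (3, 1)
  4P = (1, 17)
  5P = O

ord(P) = 5


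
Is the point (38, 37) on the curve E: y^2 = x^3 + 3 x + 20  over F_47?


Check whether y^2 = x^3 + 3 x + 20 (mod 47) for (x, y) = (38, 37).
LHS: y^2 = 37^2 mod 47 = 6
RHS: x^3 + 3 x + 20 = 38^3 + 3*38 + 20 mod 47 = 16
LHS != RHS

No, not on the curve


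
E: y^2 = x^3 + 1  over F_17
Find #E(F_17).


For each x in F_17, count y with y^2 = x^3 + 0 x + 1 mod 17:
  x = 0: RHS = 1, y in [1, 16]  -> 2 point(s)
  x = 1: RHS = 2, y in [6, 11]  -> 2 point(s)
  x = 2: RHS = 9, y in [3, 14]  -> 2 point(s)
  x = 6: RHS = 13, y in [8, 9]  -> 2 point(s)
  x = 7: RHS = 4, y in [2, 15]  -> 2 point(s)
  x = 9: RHS = 16, y in [4, 13]  -> 2 point(s)
  x = 10: RHS = 15, y in [7, 10]  -> 2 point(s)
  x = 14: RHS = 8, y in [5, 12]  -> 2 point(s)
  x = 16: RHS = 0, y in [0]  -> 1 point(s)
Affine points: 17. Add the point at infinity: total = 18.

#E(F_17) = 18


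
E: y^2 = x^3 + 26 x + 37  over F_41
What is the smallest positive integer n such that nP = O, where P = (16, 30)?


Compute successive multiples of P until we hit O:
  1P = (16, 30)
  2P = (27, 39)
  3P = (19, 16)
  4P = (5, 28)
  5P = (18, 33)
  6P = (40, 16)
  7P = (1, 33)
  8P = (6, 9)
  ... (continuing to 36P)
  36P = O

ord(P) = 36


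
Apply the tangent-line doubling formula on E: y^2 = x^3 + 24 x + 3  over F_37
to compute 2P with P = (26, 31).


Doubling: s = (3 x1^2 + a) / (2 y1)
s = (3*26^2 + 24) / (2*31) mod 37 = 14
x3 = s^2 - 2 x1 mod 37 = 14^2 - 2*26 = 33
y3 = s (x1 - x3) - y1 mod 37 = 14 * (26 - 33) - 31 = 19

2P = (33, 19)


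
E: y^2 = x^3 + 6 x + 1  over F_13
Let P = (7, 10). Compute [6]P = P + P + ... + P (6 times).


k = 6 = 110_2 (binary, LSB first: 011)
Double-and-add from P = (7, 10):
  bit 0 = 0: acc unchanged = O
  bit 1 = 1: acc = O + (9, 2) = (9, 2)
  bit 2 = 1: acc = (9, 2) + (5, 0) = (9, 11)

6P = (9, 11)


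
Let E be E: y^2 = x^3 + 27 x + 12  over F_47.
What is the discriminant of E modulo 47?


4 a^3 + 27 b^2 = 4*27^3 + 27*12^2 = 78732 + 3888 = 82620
Delta = -16 * (82620) = -1321920
Delta mod 47 = 2

Delta = 2 (mod 47)


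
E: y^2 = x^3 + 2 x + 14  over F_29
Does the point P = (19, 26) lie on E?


Check whether y^2 = x^3 + 2 x + 14 (mod 29) for (x, y) = (19, 26).
LHS: y^2 = 26^2 mod 29 = 9
RHS: x^3 + 2 x + 14 = 19^3 + 2*19 + 14 mod 29 = 9
LHS = RHS

Yes, on the curve


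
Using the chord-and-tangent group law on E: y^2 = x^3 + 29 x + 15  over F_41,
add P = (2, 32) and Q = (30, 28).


P != Q, so use the chord formula.
s = (y2 - y1) / (x2 - x1) = (37) / (28) mod 41 = 35
x3 = s^2 - x1 - x2 mod 41 = 35^2 - 2 - 30 = 4
y3 = s (x1 - x3) - y1 mod 41 = 35 * (2 - 4) - 32 = 21

P + Q = (4, 21)


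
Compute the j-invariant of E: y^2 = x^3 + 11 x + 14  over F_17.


Delta = -16(4 a^3 + 27 b^2) mod 17 = 8
-1728 * (4 a)^3 = -1728 * (4*11)^3 mod 17 = 16
j = 16 * 8^(-1) mod 17 = 2

j = 2 (mod 17)


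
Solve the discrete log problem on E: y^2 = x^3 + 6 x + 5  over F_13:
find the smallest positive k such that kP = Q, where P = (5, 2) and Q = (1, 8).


Enumerate multiples of P until we hit Q = (1, 8):
  1P = (5, 2)
  2P = (6, 7)
  3P = (1, 5)
  4P = (10, 5)
  5P = (2, 5)
  6P = (7, 0)
  7P = (2, 8)
  8P = (10, 8)
  9P = (1, 8)
Match found at i = 9.

k = 9


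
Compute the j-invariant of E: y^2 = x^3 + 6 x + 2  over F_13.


Delta = -16(4 a^3 + 27 b^2) mod 13 = 9
-1728 * (4 a)^3 = -1728 * (4*6)^3 mod 13 = 5
j = 5 * 9^(-1) mod 13 = 2

j = 2 (mod 13)


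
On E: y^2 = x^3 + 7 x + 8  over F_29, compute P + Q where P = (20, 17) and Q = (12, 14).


P != Q, so use the chord formula.
s = (y2 - y1) / (x2 - x1) = (26) / (21) mod 29 = 4
x3 = s^2 - x1 - x2 mod 29 = 4^2 - 20 - 12 = 13
y3 = s (x1 - x3) - y1 mod 29 = 4 * (20 - 13) - 17 = 11

P + Q = (13, 11)


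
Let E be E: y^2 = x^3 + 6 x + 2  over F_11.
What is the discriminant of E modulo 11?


4 a^3 + 27 b^2 = 4*6^3 + 27*2^2 = 864 + 108 = 972
Delta = -16 * (972) = -15552
Delta mod 11 = 2

Delta = 2 (mod 11)


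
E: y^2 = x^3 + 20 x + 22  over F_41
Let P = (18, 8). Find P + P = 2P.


Doubling: s = (3 x1^2 + a) / (2 y1)
s = (3*18^2 + 20) / (2*8) mod 41 = 21
x3 = s^2 - 2 x1 mod 41 = 21^2 - 2*18 = 36
y3 = s (x1 - x3) - y1 mod 41 = 21 * (18 - 36) - 8 = 24

2P = (36, 24)


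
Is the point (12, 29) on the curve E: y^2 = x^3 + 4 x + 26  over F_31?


Check whether y^2 = x^3 + 4 x + 26 (mod 31) for (x, y) = (12, 29).
LHS: y^2 = 29^2 mod 31 = 4
RHS: x^3 + 4 x + 26 = 12^3 + 4*12 + 26 mod 31 = 4
LHS = RHS

Yes, on the curve


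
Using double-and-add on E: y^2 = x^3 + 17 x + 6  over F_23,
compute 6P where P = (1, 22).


k = 6 = 110_2 (binary, LSB first: 011)
Double-and-add from P = (1, 22):
  bit 0 = 0: acc unchanged = O
  bit 1 = 1: acc = O + (6, 5) = (6, 5)
  bit 2 = 1: acc = (6, 5) + (12, 12) = (7, 13)

6P = (7, 13)
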